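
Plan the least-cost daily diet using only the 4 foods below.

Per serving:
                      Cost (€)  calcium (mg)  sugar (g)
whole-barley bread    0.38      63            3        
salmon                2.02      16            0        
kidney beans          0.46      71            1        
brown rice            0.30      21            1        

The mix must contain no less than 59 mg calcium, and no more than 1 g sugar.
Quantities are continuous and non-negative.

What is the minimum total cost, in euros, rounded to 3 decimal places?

€0.380

Let x1 = servings of whole-barley bread, x2 = servings of salmon, x3 = servings of kidney beans, x4 = servings of brown rice.
min 0.38x1 + 2.02x2 + 0.46x3 + 0.3x4 with:
  63x1 + 16x2 + 71x3 + 21x4 ≥ 59   (calcium)
  3x1 + 1x3 + 1x4 ≤ 1   (sugar)
  x1, x2, x3, x4 ≥ 0.
The minimum-cost mix takes nothing from salmon, brown rice — only whole-barley bread, kidney beans. There the calcium and sugar constraints are tight.
Solving gives x1 = 0.08, x3 = 0.76.
Cost = 0.38·0.08 + 0.46·0.76 = 0.38000.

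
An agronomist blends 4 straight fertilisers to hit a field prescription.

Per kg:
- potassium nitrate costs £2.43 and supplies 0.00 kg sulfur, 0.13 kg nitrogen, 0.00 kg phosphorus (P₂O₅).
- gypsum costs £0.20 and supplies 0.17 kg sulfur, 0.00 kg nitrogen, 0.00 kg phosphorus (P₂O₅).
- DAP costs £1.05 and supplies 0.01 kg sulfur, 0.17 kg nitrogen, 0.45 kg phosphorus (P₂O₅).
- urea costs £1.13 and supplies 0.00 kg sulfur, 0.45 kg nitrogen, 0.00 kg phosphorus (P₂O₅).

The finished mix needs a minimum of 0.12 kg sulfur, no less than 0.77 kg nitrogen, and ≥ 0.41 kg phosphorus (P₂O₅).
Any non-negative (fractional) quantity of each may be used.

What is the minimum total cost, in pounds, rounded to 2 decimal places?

£2.63

Let x1 = kg of potassium nitrate, x2 = kg of gypsum, x3 = kg of DAP, x4 = kg of urea.
Minimize 2.43x1 + 0.2x2 + 1.05x3 + 1.13x4 subject to:
  0.17x2 + 0.01x3 ≥ 0.12   (sulfur)
  0.13x1 + 0.17x3 + 0.45x4 ≥ 0.77   (nitrogen)
  0.45x3 ≥ 0.41   (phosphorus (P₂O₅))
  x1, x2, x3, x4 ≥ 0.
The optimal basis is {gypsum, DAP, urea}; potassium nitrate drops out. The sulfur, nitrogen, phosphorus (P₂O₅) requirements are met with equality.
That vertex is x2 = 0.6523, x3 = 0.9111, x4 = 1.367.
Total cost: 0.2·0.6523 + 1.05·0.9111 + 1.13·1.367 = 2.6318.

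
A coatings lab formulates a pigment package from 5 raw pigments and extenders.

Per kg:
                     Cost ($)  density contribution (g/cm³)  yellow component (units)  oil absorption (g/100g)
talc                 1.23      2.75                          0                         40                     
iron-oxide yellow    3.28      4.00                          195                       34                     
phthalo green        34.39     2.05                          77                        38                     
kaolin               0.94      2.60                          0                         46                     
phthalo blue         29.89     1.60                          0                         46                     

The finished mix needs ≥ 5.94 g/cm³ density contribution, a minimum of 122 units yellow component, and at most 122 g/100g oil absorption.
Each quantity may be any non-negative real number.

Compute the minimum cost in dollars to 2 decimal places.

$3.29

Let x1 = kg of talc, x2 = kg of iron-oxide yellow, x3 = kg of phthalo green, x4 = kg of kaolin, x5 = kg of phthalo blue.
Minimise 1.23x1 + 3.28x2 + 34.39x3 + 0.94x4 + 29.89x5 subject to:
  2.75x1 + 4x2 + 2.05x3 + 2.6x4 + 1.6x5 ≥ 5.94   (density contribution)
  195x2 + 77x3 ≥ 122   (yellow component)
  40x1 + 34x2 + 38x3 + 46x4 + 46x5 ≤ 122   (oil absorption)
  x1, x2, x3, x4, x5 ≥ 0.
The optimal basis is {iron-oxide yellow, kaolin}; talc, phthalo green, phthalo blue drop out. The density contribution and yellow component requirements are met with equality.
So iron-oxide yellow = 0.6256 kg, kaolin = 1.322 kg.
Hence cost = 3.28·0.6256 + 0.94·1.322 = $3.2946.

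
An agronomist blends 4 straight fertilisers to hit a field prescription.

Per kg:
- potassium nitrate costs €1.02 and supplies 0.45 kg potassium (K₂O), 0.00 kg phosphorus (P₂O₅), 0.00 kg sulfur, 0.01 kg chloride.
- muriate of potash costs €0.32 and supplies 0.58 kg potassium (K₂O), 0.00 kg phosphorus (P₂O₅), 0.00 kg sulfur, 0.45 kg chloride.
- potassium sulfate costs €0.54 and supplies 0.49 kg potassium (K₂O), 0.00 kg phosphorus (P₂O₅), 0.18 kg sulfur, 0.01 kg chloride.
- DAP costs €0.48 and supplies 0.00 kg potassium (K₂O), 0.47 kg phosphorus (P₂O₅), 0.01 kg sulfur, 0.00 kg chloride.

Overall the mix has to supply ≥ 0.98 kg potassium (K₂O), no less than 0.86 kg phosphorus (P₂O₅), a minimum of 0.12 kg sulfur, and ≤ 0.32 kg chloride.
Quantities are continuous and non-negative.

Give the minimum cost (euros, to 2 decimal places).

€1.74

Set it up as a linear program. Let x1 = kg of potassium nitrate, x2 = kg of muriate of potash, x3 = kg of potassium sulfate, x4 = kg of DAP.
Minimize 1.02x1 + 0.32x2 + 0.54x3 + 0.48x4 with:
  0.45x1 + 0.58x2 + 0.49x3 ≥ 0.98   (potassium (K₂O))
  0.47x4 ≥ 0.86   (phosphorus (P₂O₅))
  0.18x3 + 0.01x4 ≥ 0.12   (sulfur)
  0.01x1 + 0.45x2 + 0.01x3 ≤ 0.32   (chloride)
  x1, x2, x3, x4 ≥ 0.
The minimum-cost mix takes nothing from potassium nitrate — only muriate of potash, potassium sulfate, DAP. Binding constraints: potassium (K₂O), phosphorus (P₂O₅), chloride.
Solving gives x2 = 0.6847, x3 = 1.19, x4 = 1.83.
Objective = 0.32·0.6847 + 0.54·1.19 + 0.48·1.83 = 1.7401.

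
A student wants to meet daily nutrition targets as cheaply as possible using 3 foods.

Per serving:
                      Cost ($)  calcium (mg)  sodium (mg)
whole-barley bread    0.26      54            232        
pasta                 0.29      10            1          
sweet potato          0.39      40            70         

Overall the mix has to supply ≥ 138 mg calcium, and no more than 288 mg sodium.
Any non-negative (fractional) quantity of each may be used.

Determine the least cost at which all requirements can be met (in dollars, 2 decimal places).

Let x1 = servings of whole-barley bread, x2 = servings of pasta, x3 = servings of sweet potato.
Minimize 0.26x1 + 0.29x2 + 0.39x3 s.t.:
  54x1 + 10x2 + 40x3 ≥ 138   (calcium)
  232x1 + 1x2 + 70x3 ≤ 288   (sodium)
  x1, x2, x3 ≥ 0.
The minimum-cost mix takes nothing from pasta — only whole-barley bread, sweet potato. There the calcium and sodium constraints are tight.
Solving gives x1 = 0.3382, x3 = 2.993.
Cost = 0.26·0.3382 + 0.39·2.993 = 1.2552.

$1.26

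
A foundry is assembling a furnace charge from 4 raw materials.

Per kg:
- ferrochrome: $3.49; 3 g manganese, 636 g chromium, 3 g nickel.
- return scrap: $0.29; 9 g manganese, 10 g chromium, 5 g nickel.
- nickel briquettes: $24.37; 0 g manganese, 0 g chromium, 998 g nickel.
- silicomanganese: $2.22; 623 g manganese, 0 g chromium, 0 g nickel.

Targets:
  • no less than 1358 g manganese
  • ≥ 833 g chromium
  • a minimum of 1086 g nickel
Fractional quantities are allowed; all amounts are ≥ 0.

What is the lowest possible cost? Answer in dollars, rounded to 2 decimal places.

Let x1 = kg of ferrochrome, x2 = kg of return scrap, x3 = kg of nickel briquettes, x4 = kg of silicomanganese.
min 3.49x1 + 0.29x2 + 24.37x3 + 2.22x4 subject to:
  3x1 + 9x2 + 623x4 ≥ 1358   (manganese)
  636x1 + 10x2 ≥ 833   (chromium)
  3x1 + 5x2 + 998x3 ≥ 1086   (nickel)
  x1, x2, x3, x4 ≥ 0.
The minimum-cost mix takes nothing from return scrap — only ferrochrome, nickel briquettes, silicomanganese. The manganese, chromium, nickel requirements are met with equality.
Solving gives x1 = 1.3097, x3 = 1.0842, x4 = 2.1735.
Objective = 3.49·1.3097 + 24.37·1.0842 + 2.22·2.1735 = 35.8180.

$35.82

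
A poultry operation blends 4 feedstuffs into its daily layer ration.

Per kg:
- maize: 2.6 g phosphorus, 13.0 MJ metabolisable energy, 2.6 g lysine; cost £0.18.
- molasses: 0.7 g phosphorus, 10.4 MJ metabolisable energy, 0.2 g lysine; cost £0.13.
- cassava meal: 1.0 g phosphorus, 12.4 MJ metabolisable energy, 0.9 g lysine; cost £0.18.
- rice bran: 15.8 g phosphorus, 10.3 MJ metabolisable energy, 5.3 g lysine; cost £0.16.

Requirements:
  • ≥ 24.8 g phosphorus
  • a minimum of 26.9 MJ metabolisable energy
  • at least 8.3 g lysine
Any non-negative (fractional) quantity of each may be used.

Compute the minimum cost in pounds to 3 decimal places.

£0.384

Treat it as an LP. Let x1 = kg of maize, x2 = kg of molasses, x3 = kg of cassava meal, x4 = kg of rice bran.
Minimize 0.18x1 + 0.13x2 + 0.18x3 + 0.16x4 s.t.:
  2.6x1 + 0.7x2 + 1x3 + 15.8x4 ≥ 24.8   (phosphorus)
  13x1 + 10.4x2 + 12.4x3 + 10.3x4 ≥ 26.9   (metabolisable energy)
  2.6x1 + 0.2x2 + 0.9x3 + 5.3x4 ≥ 8.3   (lysine)
  x1, x2, x3, x4 ≥ 0.
At the optimum only molasses, rice bran are positive (maize, cassava meal = 0). The metabolisable energy and lysine requirements are met with equality.
So molasses = 1.076 kg, rice bran = 1.525 kg.
Total cost: 0.13·1.076 + 0.16·1.525 = 0.38388.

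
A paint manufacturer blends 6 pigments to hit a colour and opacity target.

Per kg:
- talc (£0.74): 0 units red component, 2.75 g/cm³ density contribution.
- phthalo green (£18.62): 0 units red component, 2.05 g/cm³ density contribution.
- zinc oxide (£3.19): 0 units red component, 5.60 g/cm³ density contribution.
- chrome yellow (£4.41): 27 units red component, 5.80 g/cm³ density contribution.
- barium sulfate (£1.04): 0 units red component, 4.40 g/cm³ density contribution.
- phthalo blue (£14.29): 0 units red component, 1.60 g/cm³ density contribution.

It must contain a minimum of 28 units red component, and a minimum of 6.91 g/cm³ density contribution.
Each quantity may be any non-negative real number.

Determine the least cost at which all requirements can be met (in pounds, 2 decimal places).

£4.78

Let x1 = kg of talc, x2 = kg of phthalo green, x3 = kg of zinc oxide, x4 = kg of chrome yellow, x5 = kg of barium sulfate, x6 = kg of phthalo blue.
Minimize 0.74x1 + 18.62x2 + 3.19x3 + 4.41x4 + 1.04x5 + 14.29x6 subject to:
  27x4 ≥ 28   (red component)
  2.75x1 + 2.05x2 + 5.6x3 + 5.8x4 + 4.4x5 + 1.6x6 ≥ 6.91   (density contribution)
  x1, x2, x3, x4, x5, x6 ≥ 0.
At the optimum only chrome yellow, barium sulfate are positive (talc, phthalo green, zinc oxide, phthalo blue = 0). There the red component and density contribution constraints are tight.
Optimal quantities: chrome yellow = 1.037 kg, barium sulfate = 0.2035 kg.
Hence cost = 4.41·1.037 + 1.04·0.2035 = £4.7848.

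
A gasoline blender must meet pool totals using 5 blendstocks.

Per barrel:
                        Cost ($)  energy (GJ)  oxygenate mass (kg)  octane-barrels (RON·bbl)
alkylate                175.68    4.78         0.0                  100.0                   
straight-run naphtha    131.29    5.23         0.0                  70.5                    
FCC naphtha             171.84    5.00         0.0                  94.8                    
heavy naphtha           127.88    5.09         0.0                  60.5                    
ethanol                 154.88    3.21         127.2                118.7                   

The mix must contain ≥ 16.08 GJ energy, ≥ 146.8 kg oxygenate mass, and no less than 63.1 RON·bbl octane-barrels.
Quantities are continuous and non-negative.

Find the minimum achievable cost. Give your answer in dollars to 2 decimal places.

$489.41

Let x1 = barrels of alkylate, x2 = barrels of straight-run naphtha, x3 = barrels of FCC naphtha, x4 = barrels of heavy naphtha, x5 = barrels of ethanol.
min 175.68x1 + 131.29x2 + 171.84x3 + 127.88x4 + 154.88x5 subject to:
  4.78x1 + 5.23x2 + 5x3 + 5.09x4 + 3.21x5 ≥ 16.08   (energy)
  127.2x5 ≥ 146.8   (oxygenate mass)
  100x1 + 70.5x2 + 94.8x3 + 60.5x4 + 118.7x5 ≥ 63.1   (octane-barrels)
  x1, x2, x3, x4, x5 ≥ 0.
The optimal basis is {straight-run naphtha, ethanol}; alkylate, FCC naphtha, heavy naphtha drop out. There the energy and oxygenate mass constraints are tight.
Optimal quantities: straight-run naphtha = 2.3662 barrels, ethanol = 1.1541 barrels.
Objective = 131.29·2.3662 + 154.88·1.1541 = 489.4054.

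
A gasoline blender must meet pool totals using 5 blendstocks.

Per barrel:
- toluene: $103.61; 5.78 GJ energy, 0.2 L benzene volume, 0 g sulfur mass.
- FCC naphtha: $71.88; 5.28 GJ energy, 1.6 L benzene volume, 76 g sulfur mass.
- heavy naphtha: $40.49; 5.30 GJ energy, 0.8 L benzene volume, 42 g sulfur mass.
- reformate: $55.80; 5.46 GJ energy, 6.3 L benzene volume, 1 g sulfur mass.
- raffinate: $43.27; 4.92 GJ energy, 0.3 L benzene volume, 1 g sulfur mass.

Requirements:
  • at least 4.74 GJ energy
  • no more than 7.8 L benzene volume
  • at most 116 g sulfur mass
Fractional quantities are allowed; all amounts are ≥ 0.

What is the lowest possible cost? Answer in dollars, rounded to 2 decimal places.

Let x1 = barrels of toluene, x2 = barrels of FCC naphtha, x3 = barrels of heavy naphtha, x4 = barrels of reformate, x5 = barrels of raffinate.
Minimise 103.61x1 + 71.88x2 + 40.49x3 + 55.8x4 + 43.27x5 subject to:
  5.78x1 + 5.28x2 + 5.3x3 + 5.46x4 + 4.92x5 ≥ 4.74   (energy)
  0.2x1 + 1.6x2 + 0.8x3 + 6.3x4 + 0.3x5 ≤ 7.8   (benzene volume)
  76x2 + 42x3 + 1x4 + 1x5 ≤ 116   (sulfur mass)
  x1, x2, x3, x4, x5 ≥ 0.
The cheapest feasible vertex uses only heavy naphtha; toluene, FCC naphtha, reformate, raffinate are not used. The energy requirement is met with equality.
Solving gives x3 = 0.8943.
Objective = 40.49·0.8943 = 36.2102.

$36.21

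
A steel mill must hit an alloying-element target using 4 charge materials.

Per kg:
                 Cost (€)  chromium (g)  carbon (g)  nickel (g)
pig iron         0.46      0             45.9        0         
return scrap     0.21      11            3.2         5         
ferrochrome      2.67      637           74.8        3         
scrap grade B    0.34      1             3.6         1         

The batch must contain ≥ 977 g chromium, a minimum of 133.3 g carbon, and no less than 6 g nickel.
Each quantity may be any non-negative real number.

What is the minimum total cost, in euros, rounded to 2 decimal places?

Let x1 = kg of pig iron, x2 = kg of return scrap, x3 = kg of ferrochrome, x4 = kg of scrap grade B.
Minimise 0.46x1 + 0.21x2 + 2.67x3 + 0.34x4 s.t.:
  11x2 + 637x3 + 1x4 ≥ 977   (chromium)
  45.9x1 + 3.2x2 + 74.8x3 + 3.6x4 ≥ 133.3   (carbon)
  5x2 + 3x3 + 1x4 ≥ 6   (nickel)
  x1, x2, x3, x4 ≥ 0.
The cheapest feasible vertex uses only pig iron, return scrap, ferrochrome; scrap grade B is not used. The chromium, carbon, nickel requirements are met with equality.
So pig iron = 0.3929 kg, return scrap = 0.2827 kg, ferrochrome = 1.529 kg.
Cost = 0.46·0.3929 + 0.21·0.2827 + 2.67·1.529 = 4.3225.

€4.32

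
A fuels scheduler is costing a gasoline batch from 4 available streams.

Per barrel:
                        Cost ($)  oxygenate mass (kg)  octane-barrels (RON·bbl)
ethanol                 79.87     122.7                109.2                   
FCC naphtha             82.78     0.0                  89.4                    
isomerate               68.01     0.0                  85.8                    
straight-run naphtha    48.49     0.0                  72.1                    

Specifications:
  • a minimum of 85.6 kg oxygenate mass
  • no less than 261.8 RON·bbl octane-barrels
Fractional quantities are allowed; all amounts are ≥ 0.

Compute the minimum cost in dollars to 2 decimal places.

$180.56

Let x1 = barrels of ethanol, x2 = barrels of FCC naphtha, x3 = barrels of isomerate, x4 = barrels of straight-run naphtha.
Minimise 79.87x1 + 82.78x2 + 68.01x3 + 48.49x4 s.t.:
  122.7x1 ≥ 85.6   (oxygenate mass)
  109.2x1 + 89.4x2 + 85.8x3 + 72.1x4 ≥ 261.8   (octane-barrels)
  x1, x2, x3, x4 ≥ 0.
At the optimum only ethanol, straight-run naphtha are positive (FCC naphtha, isomerate = 0). The oxygenate mass and octane-barrels requirements are met with equality.
Solving gives x1 = 0.69764, x4 = 2.5745.
Total cost: 79.87·0.69764 + 48.49·2.5745 = 180.5580.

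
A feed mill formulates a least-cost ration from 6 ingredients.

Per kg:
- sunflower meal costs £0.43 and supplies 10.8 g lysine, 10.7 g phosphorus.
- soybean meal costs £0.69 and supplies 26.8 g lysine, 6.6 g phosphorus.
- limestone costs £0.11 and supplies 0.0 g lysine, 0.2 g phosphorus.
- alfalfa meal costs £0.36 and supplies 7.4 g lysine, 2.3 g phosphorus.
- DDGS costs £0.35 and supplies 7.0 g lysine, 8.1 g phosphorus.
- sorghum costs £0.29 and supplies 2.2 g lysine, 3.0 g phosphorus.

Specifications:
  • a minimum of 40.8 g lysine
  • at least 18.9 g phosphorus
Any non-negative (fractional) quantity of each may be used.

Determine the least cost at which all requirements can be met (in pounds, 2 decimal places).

£1.22

Treat it as an LP. Let x1 = kg of sunflower meal, x2 = kg of soybean meal, x3 = kg of limestone, x4 = kg of alfalfa meal, x5 = kg of DDGS, x6 = kg of sorghum.
min 0.43x1 + 0.69x2 + 0.11x3 + 0.36x4 + 0.35x5 + 0.29x6 with:
  10.8x1 + 26.8x2 + 7.4x4 + 7x5 + 2.2x6 ≥ 40.8   (lysine)
  10.7x1 + 6.6x2 + 0.2x3 + 2.3x4 + 8.1x5 + 3x6 ≥ 18.9   (phosphorus)
  x1, x2, x3, x4, x5, x6 ≥ 0.
At the optimum only sunflower meal, soybean meal are positive (limestone, alfalfa meal, DDGS, sorghum = 0). Binding constraints: lysine and phosphorus.
Optimal quantities: sunflower meal = 1.101 kg, soybean meal = 1.079 kg.
Cost = 0.43·1.101 + 0.69·1.079 = 1.2179.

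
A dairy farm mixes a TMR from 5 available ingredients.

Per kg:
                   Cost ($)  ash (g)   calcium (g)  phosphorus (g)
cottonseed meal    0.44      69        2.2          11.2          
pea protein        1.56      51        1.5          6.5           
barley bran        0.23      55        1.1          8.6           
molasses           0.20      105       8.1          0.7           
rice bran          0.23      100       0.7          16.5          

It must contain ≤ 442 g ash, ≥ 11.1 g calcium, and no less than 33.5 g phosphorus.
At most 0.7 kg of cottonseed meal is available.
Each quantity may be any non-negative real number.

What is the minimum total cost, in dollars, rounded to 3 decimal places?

Treat it as an LP. Let x1 = kg of cottonseed meal, x2 = kg of pea protein, x3 = kg of barley bran, x4 = kg of molasses, x5 = kg of rice bran.
Minimise 0.44x1 + 1.56x2 + 0.23x3 + 0.2x4 + 0.23x5 subject to:
  69x1 + 51x2 + 55x3 + 105x4 + 100x5 ≤ 442   (ash)
  2.2x1 + 1.5x2 + 1.1x3 + 8.1x4 + 0.7x5 ≥ 11.1   (calcium)
  11.2x1 + 6.5x2 + 8.6x3 + 0.7x4 + 16.5x5 ≥ 33.5   (phosphorus)
  x1 ≤ 0.7
  x1, x2, x3, x4, x5 ≥ 0.
The minimum-cost mix takes nothing from cottonseed meal, pea protein, barley bran — only molasses, rice bran. The calcium and phosphorus requirements are met with equality.
So molasses = 1.199 kg, rice bran = 1.979 kg.
Cost = 0.2·1.199 + 0.23·1.979 = 0.69497.

$0.695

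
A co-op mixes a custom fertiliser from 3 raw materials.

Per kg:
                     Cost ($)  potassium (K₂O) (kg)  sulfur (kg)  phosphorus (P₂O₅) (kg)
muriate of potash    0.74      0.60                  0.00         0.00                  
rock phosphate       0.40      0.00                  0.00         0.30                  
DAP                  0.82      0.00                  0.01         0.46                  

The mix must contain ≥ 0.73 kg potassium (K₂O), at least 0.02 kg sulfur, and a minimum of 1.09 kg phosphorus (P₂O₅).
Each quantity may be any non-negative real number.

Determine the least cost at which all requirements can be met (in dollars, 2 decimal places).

Let x1 = kg of muriate of potash, x2 = kg of rock phosphate, x3 = kg of DAP.
Minimise 0.74x1 + 0.4x2 + 0.82x3 subject to:
  0.6x1 ≥ 0.73   (potassium (K₂O))
  0.01x3 ≥ 0.02   (sulfur)
  0.3x2 + 0.46x3 ≥ 1.09   (phosphorus (P₂O₅))
  x1, x2, x3 ≥ 0.
All 3 inputs are positive at the optimum. Binding constraints: potassium (K₂O), sulfur, phosphorus (P₂O₅).
That vertex is x1 = 1.217, x2 = 0.5667, x3 = 2.
Cost = 0.74·1.217 + 0.4·0.5667 + 0.82·2 = 2.7673.

$2.77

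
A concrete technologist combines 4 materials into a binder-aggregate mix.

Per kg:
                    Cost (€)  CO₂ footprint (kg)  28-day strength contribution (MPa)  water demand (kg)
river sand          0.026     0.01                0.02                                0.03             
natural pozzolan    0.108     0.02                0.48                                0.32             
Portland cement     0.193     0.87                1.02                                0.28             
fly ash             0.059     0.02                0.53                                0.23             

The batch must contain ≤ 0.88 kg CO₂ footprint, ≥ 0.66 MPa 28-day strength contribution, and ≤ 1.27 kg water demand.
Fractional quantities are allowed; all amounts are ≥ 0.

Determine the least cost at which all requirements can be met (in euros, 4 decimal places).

Let x1 = kg of river sand, x2 = kg of natural pozzolan, x3 = kg of Portland cement, x4 = kg of fly ash.
Minimize 0.026x1 + 0.108x2 + 0.193x3 + 0.059x4 with:
  0.01x1 + 0.02x2 + 0.87x3 + 0.02x4 ≤ 0.88   (CO₂ footprint)
  0.02x1 + 0.48x2 + 1.02x3 + 0.53x4 ≥ 0.66   (28-day strength contribution)
  0.03x1 + 0.32x2 + 0.28x3 + 0.23x4 ≤ 1.27   (water demand)
  x1, x2, x3, x4 ≥ 0.
At the optimum only fly ash is positive (river sand, natural pozzolan, Portland cement = 0). Binding constraint: 28-day strength contribution.
Solving gives x4 = 1.245.
Total cost: 0.059·1.245 = 0.073455.

€0.0735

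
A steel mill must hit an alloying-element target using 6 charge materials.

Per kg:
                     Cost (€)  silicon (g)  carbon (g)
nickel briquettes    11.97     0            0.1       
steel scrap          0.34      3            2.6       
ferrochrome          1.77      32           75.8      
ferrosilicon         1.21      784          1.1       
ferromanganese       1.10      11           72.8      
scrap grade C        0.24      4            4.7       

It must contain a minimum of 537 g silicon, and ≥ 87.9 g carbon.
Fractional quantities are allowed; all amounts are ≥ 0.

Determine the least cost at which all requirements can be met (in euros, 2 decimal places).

€2.13

Let x1 = kg of nickel briquettes, x2 = kg of steel scrap, x3 = kg of ferrochrome, x4 = kg of ferrosilicon, x5 = kg of ferromanganese, x6 = kg of scrap grade C.
min 11.97x1 + 0.34x2 + 1.77x3 + 1.21x4 + 1.1x5 + 0.24x6 s.t.:
  3x2 + 32x3 + 784x4 + 11x5 + 4x6 ≥ 537   (silicon)
  0.1x1 + 2.6x2 + 75.8x3 + 1.1x4 + 72.8x5 + 4.7x6 ≥ 87.9   (carbon)
  x1, x2, x3, x4, x5, x6 ≥ 0.
The cheapest feasible vertex uses only ferrosilicon, ferromanganese; nickel briquettes, steel scrap, ferrochrome, scrap grade C are not used. The silicon and carbon requirements are met with equality.
Optimal quantities: ferrosilicon = 0.6681 kg, ferromanganese = 1.197 kg.
Objective = 1.21·0.6681 + 1.1·1.197 = 2.1251.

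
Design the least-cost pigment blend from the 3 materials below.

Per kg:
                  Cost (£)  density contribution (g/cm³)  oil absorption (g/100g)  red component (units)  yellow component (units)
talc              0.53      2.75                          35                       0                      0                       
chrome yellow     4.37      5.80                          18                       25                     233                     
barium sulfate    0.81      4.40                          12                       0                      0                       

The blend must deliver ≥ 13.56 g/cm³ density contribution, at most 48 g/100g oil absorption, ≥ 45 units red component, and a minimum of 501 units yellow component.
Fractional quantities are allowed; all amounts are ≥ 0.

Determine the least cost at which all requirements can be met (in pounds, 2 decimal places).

£9.60

Let x1 = kg of talc, x2 = kg of chrome yellow, x3 = kg of barium sulfate.
Minimize 0.53x1 + 4.37x2 + 0.81x3 s.t.:
  2.75x1 + 5.8x2 + 4.4x3 ≥ 13.56   (density contribution)
  35x1 + 18x2 + 12x3 ≤ 48   (oil absorption)
  25x2 ≥ 45   (red component)
  233x2 ≥ 501   (yellow component)
  x1, x2, x3 ≥ 0.
The optimal basis is {chrome yellow, barium sulfate}; talc drops out. Binding constraints: density contribution and yellow component.
So chrome yellow = 2.15 kg, barium sulfate = 0.2474 kg.
Hence cost = 4.37·2.15 + 0.81·0.2474 = £9.5959.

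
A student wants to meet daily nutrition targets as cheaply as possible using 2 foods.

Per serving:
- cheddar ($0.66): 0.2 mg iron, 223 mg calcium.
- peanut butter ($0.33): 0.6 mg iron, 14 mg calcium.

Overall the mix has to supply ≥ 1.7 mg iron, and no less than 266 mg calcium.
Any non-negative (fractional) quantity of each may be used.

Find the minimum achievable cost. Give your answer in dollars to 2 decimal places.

Let x1 = servings of cheddar, x2 = servings of peanut butter.
Minimise 0.66x1 + 0.33x2 subject to:
  0.2x1 + 0.6x2 ≥ 1.7   (iron)
  223x1 + 14x2 ≥ 266   (calcium)
  x1, x2 ≥ 0.
Both inputs are positive at the optimum. Binding constraints: iron and calcium.
Optimal quantities: cheddar = 1.037 servings, peanut butter = 2.488 servings.
Hence cost = 0.66·1.037 + 0.33·2.488 = $1.5055.

$1.51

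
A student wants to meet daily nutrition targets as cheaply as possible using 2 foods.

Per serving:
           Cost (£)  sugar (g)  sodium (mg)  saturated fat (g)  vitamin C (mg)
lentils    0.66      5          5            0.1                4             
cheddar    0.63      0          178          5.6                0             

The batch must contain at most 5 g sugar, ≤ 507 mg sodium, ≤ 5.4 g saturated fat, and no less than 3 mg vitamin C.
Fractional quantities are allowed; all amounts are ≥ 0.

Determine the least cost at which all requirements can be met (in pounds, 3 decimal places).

£0.495

Treat it as an LP. Let x1 = servings of lentils, x2 = servings of cheddar.
Minimize 0.66x1 + 0.63x2 subject to:
  5x1 ≤ 5   (sugar)
  5x1 + 178x2 ≤ 507   (sodium)
  0.1x1 + 5.6x2 ≤ 5.4   (saturated fat)
  4x1 ≥ 3   (vitamin C)
  x1, x2 ≥ 0.
The minimum-cost mix takes nothing from cheddar — only lentils. There the vitamin C constraint is tight.
That vertex is x1 = 0.75.
Objective = 0.66·0.75 = 0.49500.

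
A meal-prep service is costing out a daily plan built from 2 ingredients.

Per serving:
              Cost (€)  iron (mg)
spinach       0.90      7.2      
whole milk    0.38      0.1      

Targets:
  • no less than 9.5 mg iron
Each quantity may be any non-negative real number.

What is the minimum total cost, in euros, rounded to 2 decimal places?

€1.19

Let x1 = servings of spinach, x2 = servings of whole milk.
min 0.9x1 + 0.38x2 with:
  7.2x1 + 0.1x2 ≥ 9.5   (iron)
  x1, x2 ≥ 0.
The optimal basis is {spinach}; whole milk drops out. The iron requirement is met with equality.
Solving gives x1 = 1.319.
Hence cost = 0.9·1.319 = €1.1871.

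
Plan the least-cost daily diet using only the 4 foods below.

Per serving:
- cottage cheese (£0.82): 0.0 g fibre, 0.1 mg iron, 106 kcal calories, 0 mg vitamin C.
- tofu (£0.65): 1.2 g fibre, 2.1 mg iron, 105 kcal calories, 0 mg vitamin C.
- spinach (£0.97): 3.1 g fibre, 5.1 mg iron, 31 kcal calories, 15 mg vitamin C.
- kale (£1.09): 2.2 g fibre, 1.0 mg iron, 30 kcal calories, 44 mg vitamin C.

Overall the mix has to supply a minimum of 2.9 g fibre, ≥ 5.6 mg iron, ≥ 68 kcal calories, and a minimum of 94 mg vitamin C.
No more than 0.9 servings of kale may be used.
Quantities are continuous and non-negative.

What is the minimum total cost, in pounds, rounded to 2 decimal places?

Let x1 = servings of cottage cheese, x2 = servings of tofu, x3 = servings of spinach, x4 = servings of kale.
Minimize 0.82x1 + 0.65x2 + 0.97x3 + 1.09x4 s.t.:
  1.2x2 + 3.1x3 + 2.2x4 ≥ 2.9   (fibre)
  0.1x1 + 2.1x2 + 5.1x3 + 1x4 ≥ 5.6   (iron)
  106x1 + 105x2 + 31x3 + 30x4 ≥ 68   (calories)
  15x3 + 44x4 ≥ 94   (vitamin C)
  x4 ≤ 0.9
  x1, x2, x3, x4 ≥ 0.
The minimum-cost mix takes nothing from cottage cheese, tofu — only spinach, kale. Binding constraints: vitamin C and the kale cap.
That vertex is x3 = 3.627, x4 = 0.9.
Cost = 0.97·3.627 + 1.09·0.9 = 4.4992.

£4.50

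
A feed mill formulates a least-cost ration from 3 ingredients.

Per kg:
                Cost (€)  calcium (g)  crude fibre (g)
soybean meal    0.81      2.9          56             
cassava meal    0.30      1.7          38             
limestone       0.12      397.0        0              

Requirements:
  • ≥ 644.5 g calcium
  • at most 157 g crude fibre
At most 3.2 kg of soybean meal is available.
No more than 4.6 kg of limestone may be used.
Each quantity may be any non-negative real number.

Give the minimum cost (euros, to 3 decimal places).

€0.195

Let x1 = kg of soybean meal, x2 = kg of cassava meal, x3 = kg of limestone.
min 0.81x1 + 0.3x2 + 0.12x3 subject to:
  2.9x1 + 1.7x2 + 397x3 ≥ 644.5   (calcium)
  56x1 + 38x2 ≤ 157   (crude fibre)
  x1 ≤ 3.2
  x3 ≤ 4.6
  x1, x2, x3 ≥ 0.
The minimum-cost mix takes nothing from soybean meal, cassava meal — only limestone. Binding constraint: calcium.
So limestone = 1.623 kg.
Objective = 0.12·1.623 = 0.19476.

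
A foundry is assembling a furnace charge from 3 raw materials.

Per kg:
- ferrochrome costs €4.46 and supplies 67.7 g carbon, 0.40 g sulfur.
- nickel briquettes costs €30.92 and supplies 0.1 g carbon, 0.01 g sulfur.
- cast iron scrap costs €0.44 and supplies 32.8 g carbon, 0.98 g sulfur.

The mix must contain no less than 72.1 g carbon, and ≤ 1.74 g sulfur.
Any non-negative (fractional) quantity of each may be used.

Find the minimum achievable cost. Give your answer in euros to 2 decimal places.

Treat it as an LP. Let x1 = kg of ferrochrome, x2 = kg of nickel briquettes, x3 = kg of cast iron scrap.
Minimize 4.46x1 + 30.92x2 + 0.44x3 with:
  67.7x1 + 0.1x2 + 32.8x3 ≥ 72.1   (carbon)
  0.4x1 + 0.01x2 + 0.98x3 ≤ 1.74   (sulfur)
  x1, x2, x3 ≥ 0.
At the optimum only ferrochrome, cast iron scrap are positive (nickel briquettes = 0). The carbon and sulfur requirements are met with equality.
That vertex is x1 = 0.2553, x3 = 1.671.
Cost = 4.46·0.2553 + 0.44·1.671 = 1.8739.

€1.87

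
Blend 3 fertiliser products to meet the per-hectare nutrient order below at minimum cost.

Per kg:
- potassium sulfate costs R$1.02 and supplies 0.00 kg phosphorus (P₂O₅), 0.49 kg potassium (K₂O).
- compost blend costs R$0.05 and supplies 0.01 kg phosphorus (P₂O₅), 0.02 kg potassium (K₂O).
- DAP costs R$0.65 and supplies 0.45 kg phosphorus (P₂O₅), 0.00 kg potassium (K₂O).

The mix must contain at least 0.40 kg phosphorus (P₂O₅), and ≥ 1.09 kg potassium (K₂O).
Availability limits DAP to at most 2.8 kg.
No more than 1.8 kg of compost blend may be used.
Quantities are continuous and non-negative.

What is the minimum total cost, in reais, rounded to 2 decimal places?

R$2.84

Let x1 = kg of potassium sulfate, x2 = kg of compost blend, x3 = kg of DAP.
min 1.02x1 + 0.05x2 + 0.65x3 subject to:
  0.01x2 + 0.45x3 ≥ 0.4   (phosphorus (P₂O₅))
  0.49x1 + 0.02x2 ≥ 1.09   (potassium (K₂O))
  x3 ≤ 2.8
  x2 ≤ 1.8
  x1, x2, x3 ≥ 0.
The optimal mix uses every input. Binding constraints: phosphorus (P₂O₅), potassium (K₂O), the compost blend cap.
Solving gives x1 = 2.151, x2 = 1.8, x3 = 0.8489.
Hence cost = 1.02·2.151 + 0.05·1.8 + 0.65·0.8489 = R$2.8358.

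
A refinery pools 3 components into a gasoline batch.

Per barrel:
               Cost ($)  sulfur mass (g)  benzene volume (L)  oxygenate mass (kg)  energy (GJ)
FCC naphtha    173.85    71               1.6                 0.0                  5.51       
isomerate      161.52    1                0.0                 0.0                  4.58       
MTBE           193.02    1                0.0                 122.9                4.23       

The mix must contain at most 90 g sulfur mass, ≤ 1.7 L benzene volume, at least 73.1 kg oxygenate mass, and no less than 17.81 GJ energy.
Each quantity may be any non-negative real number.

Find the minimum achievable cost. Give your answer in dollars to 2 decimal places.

$632.42

Let x1 = barrels of FCC naphtha, x2 = barrels of isomerate, x3 = barrels of MTBE.
min 173.85x1 + 161.52x2 + 193.02x3 s.t.:
  71x1 + 1x2 + 1x3 ≤ 90   (sulfur mass)
  1.6x1 ≤ 1.7   (benzene volume)
  122.9x3 ≥ 73.1   (oxygenate mass)
  5.51x1 + 4.58x2 + 4.23x3 ≥ 17.81   (energy)
  x1, x2, x3 ≥ 0.
All 3 inputs are positive at the optimum. The benzene volume, oxygenate mass, energy requirements are met with equality.
Solving gives x1 = 1.0625, x2 = 2.06106, x3 = 0.594793.
Hence cost = 173.85·1.0625 + 161.52·2.06106 + 193.02·0.594793 = $632.42498.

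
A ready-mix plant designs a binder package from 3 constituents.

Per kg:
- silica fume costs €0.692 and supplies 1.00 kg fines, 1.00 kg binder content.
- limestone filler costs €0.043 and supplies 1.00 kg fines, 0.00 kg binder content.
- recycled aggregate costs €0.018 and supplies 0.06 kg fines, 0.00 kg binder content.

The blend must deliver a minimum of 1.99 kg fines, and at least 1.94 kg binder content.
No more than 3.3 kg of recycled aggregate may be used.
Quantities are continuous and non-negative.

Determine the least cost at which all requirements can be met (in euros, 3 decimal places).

Let x1 = kg of silica fume, x2 = kg of limestone filler, x3 = kg of recycled aggregate.
Minimise 0.692x1 + 0.043x2 + 0.018x3 s.t.:
  1x1 + 1x2 + 0.06x3 ≥ 1.99   (fines)
  1x1 ≥ 1.94   (binder content)
  x3 ≤ 3.3
  x1, x2, x3 ≥ 0.
The minimum-cost mix takes nothing from recycled aggregate — only silica fume, limestone filler. Binding constraints: fines and binder content.
So silica fume = 1.94 kg, limestone filler = 0.05 kg.
Total cost: 0.692·1.94 + 0.043·0.05 = 1.34463.

€1.345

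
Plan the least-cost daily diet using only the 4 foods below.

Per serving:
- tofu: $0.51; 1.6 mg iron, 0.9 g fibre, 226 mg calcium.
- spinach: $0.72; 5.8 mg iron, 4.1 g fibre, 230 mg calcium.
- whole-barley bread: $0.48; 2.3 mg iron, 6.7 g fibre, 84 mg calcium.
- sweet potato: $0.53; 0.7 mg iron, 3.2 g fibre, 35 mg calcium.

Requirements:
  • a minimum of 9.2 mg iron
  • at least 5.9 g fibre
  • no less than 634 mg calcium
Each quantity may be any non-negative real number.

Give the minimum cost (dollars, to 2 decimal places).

Let x1 = servings of tofu, x2 = servings of spinach, x3 = servings of whole-barley bread, x4 = servings of sweet potato.
Minimize 0.51x1 + 0.72x2 + 0.48x3 + 0.53x4 with:
  1.6x1 + 5.8x2 + 2.3x3 + 0.7x4 ≥ 9.2   (iron)
  0.9x1 + 4.1x2 + 6.7x3 + 3.2x4 ≥ 5.9   (fibre)
  226x1 + 230x2 + 84x3 + 35x4 ≥ 634   (calcium)
  x1, x2, x3, x4 ≥ 0.
The cheapest feasible vertex uses only tofu, spinach; whole-barley bread, sweet potato are not used. There the iron and calcium constraints are tight.
Solving gives x1 = 1.656, x2 = 1.129.
Total cost: 0.51·1.656 + 0.72·1.129 = 1.6574.

$1.66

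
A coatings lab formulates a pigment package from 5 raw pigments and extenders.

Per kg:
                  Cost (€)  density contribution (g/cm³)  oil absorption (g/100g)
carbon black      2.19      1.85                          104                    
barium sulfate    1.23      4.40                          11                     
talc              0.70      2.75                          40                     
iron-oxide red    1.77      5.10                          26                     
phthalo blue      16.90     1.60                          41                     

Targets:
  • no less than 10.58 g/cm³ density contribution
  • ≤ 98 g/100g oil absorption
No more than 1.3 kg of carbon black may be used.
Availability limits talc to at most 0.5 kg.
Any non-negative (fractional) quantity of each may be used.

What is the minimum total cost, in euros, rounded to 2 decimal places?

Let x1 = kg of carbon black, x2 = kg of barium sulfate, x3 = kg of talc, x4 = kg of iron-oxide red, x5 = kg of phthalo blue.
min 2.19x1 + 1.23x2 + 0.7x3 + 1.77x4 + 16.9x5 s.t.:
  1.85x1 + 4.4x2 + 2.75x3 + 5.1x4 + 1.6x5 ≥ 10.58   (density contribution)
  104x1 + 11x2 + 40x3 + 26x4 + 41x5 ≤ 98   (oil absorption)
  x1 ≤ 1.3
  x3 ≤ 0.5
  x1, x2, x3, x4, x5 ≥ 0.
The cheapest feasible vertex uses only barium sulfate, talc; carbon black, iron-oxide red, phthalo blue are not used. The density contribution and the talc cap requirements are met with equality.
Solving gives x2 = 2.092, x3 = 0.5.
Cost = 1.23·2.092 + 0.7·0.5 = 2.9232.

€2.92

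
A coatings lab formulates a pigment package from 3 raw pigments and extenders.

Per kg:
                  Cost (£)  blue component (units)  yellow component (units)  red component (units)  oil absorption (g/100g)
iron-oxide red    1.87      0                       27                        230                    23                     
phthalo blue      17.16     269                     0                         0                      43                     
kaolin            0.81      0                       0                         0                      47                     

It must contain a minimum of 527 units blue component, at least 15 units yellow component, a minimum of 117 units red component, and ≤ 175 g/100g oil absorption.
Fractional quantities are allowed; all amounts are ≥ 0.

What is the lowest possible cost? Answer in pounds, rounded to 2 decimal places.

£34.66

Let x1 = kg of iron-oxide red, x2 = kg of phthalo blue, x3 = kg of kaolin.
Minimize 1.87x1 + 17.16x2 + 0.81x3 s.t.:
  269x2 ≥ 527   (blue component)
  27x1 ≥ 15   (yellow component)
  230x1 ≥ 117   (red component)
  23x1 + 43x2 + 47x3 ≤ 175   (oil absorption)
  x1, x2, x3 ≥ 0.
The minimum-cost mix takes nothing from kaolin — only iron-oxide red, phthalo blue. There the blue component and yellow component constraints are tight.
Solving gives x1 = 0.5556, x2 = 1.959.
Cost = 1.87·0.5556 + 17.16·1.959 = 34.6554.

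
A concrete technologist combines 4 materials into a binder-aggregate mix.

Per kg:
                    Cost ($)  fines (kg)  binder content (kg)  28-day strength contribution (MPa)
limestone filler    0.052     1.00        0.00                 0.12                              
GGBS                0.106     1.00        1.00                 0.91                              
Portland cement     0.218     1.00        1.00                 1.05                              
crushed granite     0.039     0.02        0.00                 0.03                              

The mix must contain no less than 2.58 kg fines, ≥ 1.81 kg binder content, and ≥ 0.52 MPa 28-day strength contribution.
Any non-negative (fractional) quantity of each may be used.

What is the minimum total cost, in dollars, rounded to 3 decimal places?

$0.232

Let x1 = kg of limestone filler, x2 = kg of GGBS, x3 = kg of Portland cement, x4 = kg of crushed granite.
Minimize 0.052x1 + 0.106x2 + 0.218x3 + 0.039x4 s.t.:
  1x1 + 1x2 + 1x3 + 0.02x4 ≥ 2.58   (fines)
  1x2 + 1x3 ≥ 1.81   (binder content)
  0.12x1 + 0.91x2 + 1.05x3 + 0.03x4 ≥ 0.52   (28-day strength contribution)
  x1, x2, x3, x4 ≥ 0.
The minimum-cost mix takes nothing from Portland cement, crushed granite — only limestone filler, GGBS. The fines and binder content requirements are met with equality.
That vertex is x1 = 0.77, x2 = 1.81.
Cost = 0.052·0.77 + 0.106·1.81 = 0.23190.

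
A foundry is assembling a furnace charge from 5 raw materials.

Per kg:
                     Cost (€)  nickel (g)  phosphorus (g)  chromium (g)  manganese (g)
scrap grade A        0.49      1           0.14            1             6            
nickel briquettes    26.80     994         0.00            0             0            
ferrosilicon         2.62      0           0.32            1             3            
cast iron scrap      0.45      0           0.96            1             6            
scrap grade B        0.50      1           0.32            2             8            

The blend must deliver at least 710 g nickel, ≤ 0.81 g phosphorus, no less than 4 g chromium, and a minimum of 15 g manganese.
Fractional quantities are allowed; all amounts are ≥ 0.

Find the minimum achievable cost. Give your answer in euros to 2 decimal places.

Treat it as an LP. Let x1 = kg of scrap grade A, x2 = kg of nickel briquettes, x3 = kg of ferrosilicon, x4 = kg of cast iron scrap, x5 = kg of scrap grade B.
min 0.49x1 + 26.8x2 + 2.62x3 + 0.45x4 + 0.5x5 with:
  1x1 + 994x2 + 1x5 ≥ 710   (nickel)
  0.14x1 + 0.32x3 + 0.96x4 + 0.32x5 ≤ 0.81   (phosphorus)
  1x1 + 1x3 + 1x4 + 2x5 ≥ 4   (chromium)
  6x1 + 3x3 + 6x4 + 8x5 ≥ 15   (manganese)
  x1, x2, x3, x4, x5 ≥ 0.
The cheapest feasible vertex uses only nickel briquettes, scrap grade B; scrap grade A, ferrosilicon, cast iron scrap are not used. The nickel and chromium requirements are met with equality.
Solving gives x2 = 0.7123, x5 = 2.
Objective = 26.8·0.7123 + 0.5·2 = 20.0896.

€20.09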